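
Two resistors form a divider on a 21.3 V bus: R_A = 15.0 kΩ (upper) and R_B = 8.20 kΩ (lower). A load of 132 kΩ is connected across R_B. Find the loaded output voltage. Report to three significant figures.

V_out ≈ 7.24 V

The load sits in parallel with R_B: R_B‖R_L = (8.20 × 132) / (8.20 + 132) = 7.720 kΩ.
V_out = 21.3 × 7.720 / (15.0 + 7.720) = 21.3 × 7.720/22.72 = 7.24 V.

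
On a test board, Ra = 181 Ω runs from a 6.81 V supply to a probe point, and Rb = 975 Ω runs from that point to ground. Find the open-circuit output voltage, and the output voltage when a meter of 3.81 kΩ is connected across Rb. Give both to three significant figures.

Open-circuit: V = 6.81 × 975/(181 + 975) = 5.74 V.
With the load, Rb becomes Rb‖R_L = 776.3 Ω, so V = 6.81 × 776.3/957.3 = 5.52 V.

Unloaded: 5.74 V; loaded: 5.52 V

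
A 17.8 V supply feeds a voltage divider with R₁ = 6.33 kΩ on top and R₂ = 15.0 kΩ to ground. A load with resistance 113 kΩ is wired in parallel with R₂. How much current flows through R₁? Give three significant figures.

R₂‖R_L = 13.24 kΩ, so the source sees R₁ + R₂‖R_L = 19.57 kΩ.
I = 17.8 V / 19.57 kΩ = 0.909 mA.

I ≈ 0.909 mA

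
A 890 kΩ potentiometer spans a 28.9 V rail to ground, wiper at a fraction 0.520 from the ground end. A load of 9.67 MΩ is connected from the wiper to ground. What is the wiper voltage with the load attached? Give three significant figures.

V ≈ 14.7 V

The wiper splits the pot into (1−α)R = 427.2 kΩ above and αR = 462.8 kΩ below.
Lower section ‖ load = 441.7 kΩ.
V_wiper = 28.9 × 441.7/(427.2 + 441.7) = 14.7 V.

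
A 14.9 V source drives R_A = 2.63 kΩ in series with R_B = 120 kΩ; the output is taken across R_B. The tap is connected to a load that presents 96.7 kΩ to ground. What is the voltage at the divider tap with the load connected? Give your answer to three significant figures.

The load sits in parallel with R_B: R_B‖R_L = (120 × 96.7) / (120 + 96.7) = 53.55 kΩ.
V_out = 14.9 × 53.55 / (2.63 + 53.55) = 14.9 × 53.55/56.18 = 14.2 V.
(Unloaded it would have been 14.6 V.)

V_out ≈ 14.2 V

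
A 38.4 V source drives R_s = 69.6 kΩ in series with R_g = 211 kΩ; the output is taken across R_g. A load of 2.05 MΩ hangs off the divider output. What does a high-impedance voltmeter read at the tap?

The load sits in parallel with R_g: R_g‖R_L = (211 × 2050) / (211 + 2050) = 191.3 kΩ.
V_out = 38.4 × 191.3 / (69.6 + 191.3) = 38.4 × 191.3/260.9 = 28.2 V.
(Unloaded it would have been 28.9 V.)

V_out ≈ 28.2 V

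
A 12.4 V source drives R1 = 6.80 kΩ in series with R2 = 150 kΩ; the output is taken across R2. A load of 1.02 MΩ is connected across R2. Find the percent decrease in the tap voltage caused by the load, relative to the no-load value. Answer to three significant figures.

0.634 %

The divider's output (Thévenin) resistance is R1‖R2 = 6.505 kΩ.
Fractional drop under load = R_th/(R_th + R_L) = 6.505 / (6.505 + 1020) = 0.006337.
So the output falls by 0.634 %.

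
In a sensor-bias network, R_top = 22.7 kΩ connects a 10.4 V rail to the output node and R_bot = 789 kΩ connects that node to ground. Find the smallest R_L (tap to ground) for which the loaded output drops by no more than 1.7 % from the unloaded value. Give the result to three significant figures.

Output resistance R_th = R_top‖R_bot = (22.7 × 789)/811.7 = 22.07 kΩ.
The fractional drop is R_th/(R_th + R_L); requiring this ≤ 0.0170 gives R_L ≥ R_th(1/0.0170 − 1) = 22.07 × 57.82 = 1.28 MΩ.

R_L(min) ≈ 1.28 MΩ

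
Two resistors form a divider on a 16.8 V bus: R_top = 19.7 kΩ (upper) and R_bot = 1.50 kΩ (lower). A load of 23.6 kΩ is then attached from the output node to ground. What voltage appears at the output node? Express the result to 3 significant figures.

The load sits in parallel with R_bot: R_bot‖R_L = (1.50 × 23.6) / (1.50 + 23.6) = 1.410 kΩ.
V_out = 16.8 × 1.410 / (19.7 + 1.410) = 16.8 × 1.410/21.11 = 1.12 V.

V_out ≈ 1.12 V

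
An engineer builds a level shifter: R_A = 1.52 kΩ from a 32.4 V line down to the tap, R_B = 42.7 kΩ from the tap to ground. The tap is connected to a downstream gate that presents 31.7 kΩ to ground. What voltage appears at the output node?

V_out ≈ 29.9 V

The load sits in parallel with R_B: R_B‖R_L = (42.7 × 31.7) / (42.7 + 31.7) = 18.19 kΩ.
V_out = 32.4 × 18.19 / (1.52 + 18.19) = 32.4 × 18.19/19.71 = 29.9 V.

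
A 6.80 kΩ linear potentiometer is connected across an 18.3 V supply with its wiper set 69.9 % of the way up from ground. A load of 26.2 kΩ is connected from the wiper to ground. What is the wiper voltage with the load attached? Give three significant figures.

V ≈ 12.1 V

The wiper splits the pot into (1−α)R = 2.047 kΩ above and αR = 4.753 kΩ below.
Lower section ‖ load = 4.023 kΩ.
V_wiper = 18.3 × 4.023/(2.047 + 4.023) = 12.1 V.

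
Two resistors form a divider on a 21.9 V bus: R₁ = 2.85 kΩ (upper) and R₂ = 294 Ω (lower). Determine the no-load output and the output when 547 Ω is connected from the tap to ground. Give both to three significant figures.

Open-circuit: V = 21.9 × 294/(2850 + 294) = 2.05 V.
With the load, R₂ becomes R₂‖R_L = 191.2 Ω, so V = 21.9 × 191.2/3041 = 1.38 V.

Unloaded: 2.05 V; loaded: 1.38 V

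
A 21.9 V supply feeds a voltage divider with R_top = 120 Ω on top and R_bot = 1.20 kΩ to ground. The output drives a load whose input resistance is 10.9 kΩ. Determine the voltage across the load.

V_out ≈ 19.7 V

The load sits in parallel with R_bot: R_bot‖R_L = (1200 × 10900) / (1200 + 10900) = 1081 Ω.
V_out = 21.9 × 1081 / (120 + 1081) = 21.9 × 1081/1201 = 19.7 V.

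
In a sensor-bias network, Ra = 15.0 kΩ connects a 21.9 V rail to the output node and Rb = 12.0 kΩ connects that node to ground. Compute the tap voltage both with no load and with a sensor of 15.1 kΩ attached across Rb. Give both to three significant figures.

Open-circuit: V = 21.9 × 12.0/(15.0 + 12.0) = 9.73 V.
With the load, Rb becomes Rb‖R_L = 6.686 kΩ, so V = 21.9 × 6.686/21.69 = 6.75 V.

Unloaded: 9.73 V; loaded: 6.75 V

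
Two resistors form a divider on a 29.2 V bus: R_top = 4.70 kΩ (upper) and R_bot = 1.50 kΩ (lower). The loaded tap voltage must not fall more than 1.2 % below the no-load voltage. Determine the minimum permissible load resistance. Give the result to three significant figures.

R_L(min) ≈ 93.6 kΩ

Output resistance R_th = R_top‖R_bot = (4.70 × 1.50)/6.200 = 1.137 kΩ.
The fractional drop is R_th/(R_th + R_L); requiring this ≤ 0.0120 gives R_L ≥ R_th(1/0.0120 − 1) = 1.137 × 82.33 = 93.6 kΩ.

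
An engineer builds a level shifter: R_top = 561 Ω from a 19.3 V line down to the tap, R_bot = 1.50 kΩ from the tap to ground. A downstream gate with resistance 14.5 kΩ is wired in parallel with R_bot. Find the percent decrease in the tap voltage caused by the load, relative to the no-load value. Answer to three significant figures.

The divider's output (Thévenin) resistance is R_top‖R_bot = 408.3 Ω.
Fractional drop under load = R_th/(R_th + R_L) = 408.3 / (408.3 + 14500) = 0.02739.
So the output falls by 2.74 %.

2.74 %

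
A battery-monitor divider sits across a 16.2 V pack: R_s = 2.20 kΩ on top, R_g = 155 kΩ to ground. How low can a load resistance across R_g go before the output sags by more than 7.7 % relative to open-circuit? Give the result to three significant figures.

R_L(min) ≈ 26.0 kΩ

Output resistance R_th = R_s‖R_g = (2.20 × 155)/157.2 = 2.169 kΩ.
The fractional drop is R_th/(R_th + R_L); requiring this ≤ 0.0770 gives R_L ≥ R_th(1/0.0770 − 1) = 2.169 × 11.99 = 26.0 kΩ.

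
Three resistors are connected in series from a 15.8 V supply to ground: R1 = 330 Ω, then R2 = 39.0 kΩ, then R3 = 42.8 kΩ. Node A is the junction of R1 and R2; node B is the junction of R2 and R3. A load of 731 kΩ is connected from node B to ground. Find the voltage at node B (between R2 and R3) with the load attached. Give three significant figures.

At node B, R3 is in parallel with the load: R3‖R_L = 40430 Ω.
Below node A the resistance is R2 + (R3‖R_L) = 79430 Ω, so V_A = 15.8 × 79430/79760 = 15.73 V.
Then V_B = V_A × (R3‖R_L)/(R2 + R3‖R_L) = 15.73 × 40430/79430 = 8.01 V.

V ≈ 8.01 V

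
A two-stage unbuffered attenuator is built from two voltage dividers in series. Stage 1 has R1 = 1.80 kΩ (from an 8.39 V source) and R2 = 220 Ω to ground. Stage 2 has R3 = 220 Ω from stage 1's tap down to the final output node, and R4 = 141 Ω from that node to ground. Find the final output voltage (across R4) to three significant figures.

V_out ≈ 0.231 V

Stage 2 presents R3+R4 = 361.0 Ω as a load on stage 1's tap.
Stage 1's lower leg becomes R2‖(R3+R4) = 136.7 Ω, so V_mid = 8.39 × 136.7/1937 = 0.5922 V.
Stage 2 is itself unloaded: V_out = V_mid × R4/(R3+R4) = 0.5922 × 141/361.0 = 0.231 V.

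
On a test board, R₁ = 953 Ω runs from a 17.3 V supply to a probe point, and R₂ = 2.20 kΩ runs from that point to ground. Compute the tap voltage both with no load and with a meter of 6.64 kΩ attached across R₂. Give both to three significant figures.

Unloaded: 12.1 V; loaded: 11.0 V

Open-circuit: V = 17.3 × 2200/(953 + 2200) = 12.1 V.
With the load, R₂ becomes R₂‖R_L = 1652 Ω, so V = 17.3 × 1652/2605 = 11.0 V.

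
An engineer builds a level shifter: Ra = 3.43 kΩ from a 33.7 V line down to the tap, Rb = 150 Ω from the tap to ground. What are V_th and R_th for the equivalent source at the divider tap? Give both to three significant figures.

V_th is the open-circuit tap voltage: 33.7 × 150/(3430 + 150) = 1.41 V.
With the supply zeroed, Ra and Rb appear in parallel from the tap: R_th = Ra‖Rb = (3430 × 150)/3580 = 144 Ω.

V_th = 1.41 V, R_th = 144 Ω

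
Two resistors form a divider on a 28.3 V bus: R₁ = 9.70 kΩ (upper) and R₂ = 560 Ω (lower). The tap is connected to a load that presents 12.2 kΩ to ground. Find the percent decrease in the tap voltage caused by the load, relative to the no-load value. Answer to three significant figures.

4.16 %

The divider's output (Thévenin) resistance is R₁‖R₂ = 529.4 Ω.
Fractional drop under load = R_th/(R_th + R_L) = 529.4 / (529.4 + 12200) = 0.04159.
So the output falls by 4.16 %.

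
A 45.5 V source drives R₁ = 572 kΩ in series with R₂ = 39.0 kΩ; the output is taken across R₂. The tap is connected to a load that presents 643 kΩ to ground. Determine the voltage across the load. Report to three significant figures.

The load sits in parallel with R₂: R₂‖R_L = (39.0 × 643) / (39.0 + 643) = 36.77 kΩ.
V_out = 45.5 × 36.77 / (572 + 36.77) = 45.5 × 36.77/608.8 = 2.75 V.
(Unloaded it would have been 2.90 V.)

V_out ≈ 2.75 V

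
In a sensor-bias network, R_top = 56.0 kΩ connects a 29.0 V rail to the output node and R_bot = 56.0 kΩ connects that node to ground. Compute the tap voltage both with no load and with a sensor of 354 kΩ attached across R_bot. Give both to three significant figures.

Unloaded: 14.5 V; loaded: 13.4 V

Open-circuit: V = 29.0 × 56.0/(56.0 + 56.0) = 14.5 V.
With the load, R_bot becomes R_bot‖R_L = 48.35 kΩ, so V = 29.0 × 48.35/104.4 = 13.4 V.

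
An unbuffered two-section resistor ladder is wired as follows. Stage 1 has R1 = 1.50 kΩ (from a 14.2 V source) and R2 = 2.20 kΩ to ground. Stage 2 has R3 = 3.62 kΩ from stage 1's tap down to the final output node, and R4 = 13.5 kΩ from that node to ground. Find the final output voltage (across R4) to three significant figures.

V_out ≈ 6.33 V

Stage 2 presents R3+R4 = 17.12 kΩ as a load on stage 1's tap.
Stage 1's lower leg becomes R2‖(R3+R4) = 1.949 kΩ, so V_mid = 14.2 × 1.949/3.449 = 8.025 V.
Stage 2 is itself unloaded: V_out = V_mid × R4/(R3+R4) = 8.025 × 13.5/17.12 = 6.33 V.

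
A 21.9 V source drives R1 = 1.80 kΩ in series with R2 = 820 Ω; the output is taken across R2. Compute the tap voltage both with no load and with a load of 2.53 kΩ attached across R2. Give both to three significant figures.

Unloaded: 6.85 V; loaded: 5.61 V

Open-circuit: V = 21.9 × 820/(1800 + 820) = 6.85 V.
With the load, R2 becomes R2‖R_L = 619.3 Ω, so V = 21.9 × 619.3/2419 = 5.61 V.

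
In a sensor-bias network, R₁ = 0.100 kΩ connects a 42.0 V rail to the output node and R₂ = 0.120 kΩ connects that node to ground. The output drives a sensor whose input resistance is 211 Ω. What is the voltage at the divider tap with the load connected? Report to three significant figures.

The load sits in parallel with R₂: R₂‖R_L = (120 × 211) / (120 + 211) = 76.50 Ω.
V_out = 42.0 × 76.50 / (100 + 76.50) = 42.0 × 76.50/176.5 = 18.2 V.

V_out ≈ 18.2 V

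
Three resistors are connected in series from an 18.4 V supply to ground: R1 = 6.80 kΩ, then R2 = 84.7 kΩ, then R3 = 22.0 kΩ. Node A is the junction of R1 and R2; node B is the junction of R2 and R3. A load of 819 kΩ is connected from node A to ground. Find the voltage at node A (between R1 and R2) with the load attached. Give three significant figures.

Below node A the series string R2+R3 = 106.7 kΩ sits in parallel with the 819 kΩ load: 94.40 kΩ.
V_A = 18.4 × 94.40/(6.80 + 94.40) = 17.2 V.

V ≈ 17.2 V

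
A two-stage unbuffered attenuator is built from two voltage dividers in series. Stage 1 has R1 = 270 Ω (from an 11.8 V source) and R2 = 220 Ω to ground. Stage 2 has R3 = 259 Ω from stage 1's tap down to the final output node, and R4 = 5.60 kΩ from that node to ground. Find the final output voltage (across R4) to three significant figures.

V_out ≈ 4.96 V

Stage 2 presents R3+R4 = 5859 Ω as a load on stage 1's tap.
Stage 1's lower leg becomes R2‖(R3+R4) = 212.0 Ω, so V_mid = 11.8 × 212.0/482.0 = 5.191 V.
Stage 2 is itself unloaded: V_out = V_mid × R4/(R3+R4) = 5.191 × 5600/5859 = 4.96 V.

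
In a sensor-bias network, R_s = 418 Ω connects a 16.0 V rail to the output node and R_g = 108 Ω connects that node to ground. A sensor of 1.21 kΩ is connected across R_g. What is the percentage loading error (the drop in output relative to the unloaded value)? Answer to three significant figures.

The divider's output (Thévenin) resistance is R_s‖R_g = 85.83 Ω.
Fractional drop under load = R_th/(R_th + R_L) = 85.83 / (85.83 + 1210) = 0.06623.
So the output falls by 6.62 %.

6.62 %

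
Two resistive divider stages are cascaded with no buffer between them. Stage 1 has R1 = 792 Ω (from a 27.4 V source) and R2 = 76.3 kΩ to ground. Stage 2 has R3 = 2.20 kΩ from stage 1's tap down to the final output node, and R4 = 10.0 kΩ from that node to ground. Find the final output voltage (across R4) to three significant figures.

Stage 2 presents R3+R4 = 12200 Ω as a load on stage 1's tap.
Stage 1's lower leg becomes R2‖(R3+R4) = 10520 Ω, so V_mid = 27.4 × 10520/11310 = 25.48 V.
Stage 2 is itself unloaded: V_out = V_mid × R4/(R3+R4) = 25.48 × 10000/12200 = 20.9 V.

V_out ≈ 20.9 V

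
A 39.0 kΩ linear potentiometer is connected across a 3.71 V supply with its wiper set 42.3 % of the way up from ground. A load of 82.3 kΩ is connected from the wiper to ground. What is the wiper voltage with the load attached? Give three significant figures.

V ≈ 1.41 V

The wiper splits the pot into (1−α)R = 22.50 kΩ above and αR = 16.50 kΩ below.
Lower section ‖ load = 13.74 kΩ.
V_wiper = 3.71 × 13.74/(22.50 + 13.74) = 1.41 V.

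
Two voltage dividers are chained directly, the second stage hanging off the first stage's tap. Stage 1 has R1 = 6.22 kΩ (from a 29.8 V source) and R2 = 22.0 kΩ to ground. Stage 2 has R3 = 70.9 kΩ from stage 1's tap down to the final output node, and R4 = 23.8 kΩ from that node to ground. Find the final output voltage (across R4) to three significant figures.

V_out ≈ 5.55 V

Stage 2 presents R3+R4 = 94.70 kΩ as a load on stage 1's tap.
Stage 1's lower leg becomes R2‖(R3+R4) = 17.85 kΩ, so V_mid = 29.8 × 17.85/24.07 = 22.10 V.
Stage 2 is itself unloaded: V_out = V_mid × R4/(R3+R4) = 22.10 × 23.8/94.70 = 5.55 V.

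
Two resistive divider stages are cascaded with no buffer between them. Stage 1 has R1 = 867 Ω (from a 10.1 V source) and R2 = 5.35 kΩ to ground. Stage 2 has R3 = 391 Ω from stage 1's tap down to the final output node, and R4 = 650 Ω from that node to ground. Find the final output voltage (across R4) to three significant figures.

Stage 2 presents R3+R4 = 1041 Ω as a load on stage 1's tap.
Stage 1's lower leg becomes R2‖(R3+R4) = 871.4 Ω, so V_mid = 10.1 × 871.4/1738 = 5.063 V.
Stage 2 is itself unloaded: V_out = V_mid × R4/(R3+R4) = 5.063 × 650/1041 = 3.16 V.

V_out ≈ 3.16 V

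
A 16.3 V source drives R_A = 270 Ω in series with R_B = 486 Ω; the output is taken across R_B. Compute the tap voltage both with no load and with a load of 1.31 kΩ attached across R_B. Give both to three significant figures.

Unloaded: 10.5 V; loaded: 9.25 V

Open-circuit: V = 16.3 × 486/(270 + 486) = 10.5 V.
With the load, R_B becomes R_B‖R_L = 354.5 Ω, so V = 16.3 × 354.5/624.5 = 9.25 V.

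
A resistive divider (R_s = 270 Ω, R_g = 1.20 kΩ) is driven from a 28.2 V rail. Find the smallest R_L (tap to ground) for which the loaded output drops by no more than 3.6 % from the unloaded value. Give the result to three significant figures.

Output resistance R_th = R_s‖R_g = (270 × 1200)/1470 = 220.4 Ω.
The fractional drop is R_th/(R_th + R_L); requiring this ≤ 0.0360 gives R_L ≥ R_th(1/0.0360 − 1) = 220.4 × 26.78 = 5.90 kΩ.

R_L(min) ≈ 5.90 kΩ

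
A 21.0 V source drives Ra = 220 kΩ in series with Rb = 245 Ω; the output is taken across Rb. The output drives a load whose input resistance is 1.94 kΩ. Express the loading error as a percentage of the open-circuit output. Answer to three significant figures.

11.2 %

The divider's output (Thévenin) resistance is Ra‖Rb = 244.7 Ω.
Fractional drop under load = R_th/(R_th + R_L) = 244.7 / (244.7 + 1940) = 0.1120.
So the output falls by 11.2 %.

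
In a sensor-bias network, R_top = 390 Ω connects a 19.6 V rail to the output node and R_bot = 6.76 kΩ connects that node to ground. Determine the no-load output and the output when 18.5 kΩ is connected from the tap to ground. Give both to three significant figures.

Open-circuit: V = 19.6 × 6760/(390 + 6760) = 18.5 V.
With the load, R_bot becomes R_bot‖R_L = 4951 Ω, so V = 19.6 × 4951/5341 = 18.2 V.

Unloaded: 18.5 V; loaded: 18.2 V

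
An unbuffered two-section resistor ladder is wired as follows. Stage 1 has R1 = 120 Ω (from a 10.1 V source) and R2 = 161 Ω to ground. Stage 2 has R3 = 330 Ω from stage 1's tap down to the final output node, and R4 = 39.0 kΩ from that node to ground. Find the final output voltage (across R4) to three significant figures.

Stage 2 presents R3+R4 = 39330 Ω as a load on stage 1's tap.
Stage 1's lower leg becomes R2‖(R3+R4) = 160.3 Ω, so V_mid = 10.1 × 160.3/280.3 = 5.777 V.
Stage 2 is itself unloaded: V_out = V_mid × R4/(R3+R4) = 5.777 × 39000/39330 = 5.73 V.

V_out ≈ 5.73 V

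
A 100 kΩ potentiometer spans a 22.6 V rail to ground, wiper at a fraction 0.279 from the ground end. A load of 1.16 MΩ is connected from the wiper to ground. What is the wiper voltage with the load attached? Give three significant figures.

V ≈ 6.20 V

The wiper splits the pot into (1−α)R = 72.10 kΩ above and αR = 27.90 kΩ below.
Lower section ‖ load = 27.24 kΩ.
V_wiper = 22.6 × 27.24/(72.10 + 27.24) = 6.20 V.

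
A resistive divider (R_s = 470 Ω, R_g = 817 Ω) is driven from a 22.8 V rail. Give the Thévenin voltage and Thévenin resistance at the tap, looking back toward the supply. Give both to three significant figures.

V_th = 14.5 V, R_th = 298 Ω

V_th is the open-circuit tap voltage: 22.8 × 817/(470 + 817) = 14.5 V.
With the supply zeroed, R_s and R_g appear in parallel from the tap: R_th = R_s‖R_g = (470 × 817)/1287 = 298 Ω.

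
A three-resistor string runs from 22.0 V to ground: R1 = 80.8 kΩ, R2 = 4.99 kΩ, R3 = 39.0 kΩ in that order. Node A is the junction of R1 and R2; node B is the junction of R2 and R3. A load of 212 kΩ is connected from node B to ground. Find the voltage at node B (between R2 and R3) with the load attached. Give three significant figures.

V ≈ 6.10 V

At node B, R3 is in parallel with the load: R3‖R_L = 32.94 kΩ.
Below node A the resistance is R2 + (R3‖R_L) = 37.93 kΩ, so V_A = 22.0 × 37.93/118.7 = 7.028 V.
Then V_B = V_A × (R3‖R_L)/(R2 + R3‖R_L) = 7.028 × 32.94/37.93 = 6.10 V.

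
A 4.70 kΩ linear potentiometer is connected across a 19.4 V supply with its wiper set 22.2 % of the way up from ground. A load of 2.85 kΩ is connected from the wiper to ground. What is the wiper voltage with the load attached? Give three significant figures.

The wiper splits the pot into (1−α)R = 3.657 kΩ above and αR = 1.043 kΩ below.
Lower section ‖ load = 0.7638 kΩ.
V_wiper = 19.4 × 0.7638/(3.657 + 0.7638) = 3.35 V.

V ≈ 3.35 V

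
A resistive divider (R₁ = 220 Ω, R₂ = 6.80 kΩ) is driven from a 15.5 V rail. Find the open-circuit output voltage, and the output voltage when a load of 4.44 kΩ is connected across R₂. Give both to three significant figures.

Open-circuit: V = 15.5 × 6800/(220 + 6800) = 15.0 V.
With the load, R₂ becomes R₂‖R_L = 2686 Ω, so V = 15.5 × 2686/2906 = 14.3 V.

Unloaded: 15.0 V; loaded: 14.3 V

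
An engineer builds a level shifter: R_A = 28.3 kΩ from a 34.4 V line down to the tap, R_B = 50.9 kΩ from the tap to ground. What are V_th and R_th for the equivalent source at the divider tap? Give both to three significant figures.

V_th = 22.1 V, R_th = 18.2 kΩ

V_th is the open-circuit tap voltage: 34.4 × 50.9/(28.3 + 50.9) = 22.1 V.
With the supply zeroed, R_A and R_B appear in parallel from the tap: R_th = R_A‖R_B = (28.3 × 50.9)/79.20 = 18.2 kΩ.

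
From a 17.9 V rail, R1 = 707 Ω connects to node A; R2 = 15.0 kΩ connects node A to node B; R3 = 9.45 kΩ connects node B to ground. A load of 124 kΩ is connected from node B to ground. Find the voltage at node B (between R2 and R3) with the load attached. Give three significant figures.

V ≈ 6.42 V

At node B, R3 is in parallel with the load: R3‖R_L = 8781 Ω.
Below node A the resistance is R2 + (R3‖R_L) = 23780 Ω, so V_A = 17.9 × 23780/24490 = 17.38 V.
Then V_B = V_A × (R3‖R_L)/(R2 + R3‖R_L) = 17.38 × 8781/23780 = 6.42 V.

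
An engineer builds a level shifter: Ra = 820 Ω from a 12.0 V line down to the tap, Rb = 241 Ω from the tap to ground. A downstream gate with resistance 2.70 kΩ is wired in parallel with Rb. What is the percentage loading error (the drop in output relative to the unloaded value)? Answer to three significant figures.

6.45 %

The divider's output (Thévenin) resistance is Ra‖Rb = 186.3 Ω.
Fractional drop under load = R_th/(R_th + R_L) = 186.3 / (186.3 + 2700) = 0.06453.
So the output falls by 6.45 %.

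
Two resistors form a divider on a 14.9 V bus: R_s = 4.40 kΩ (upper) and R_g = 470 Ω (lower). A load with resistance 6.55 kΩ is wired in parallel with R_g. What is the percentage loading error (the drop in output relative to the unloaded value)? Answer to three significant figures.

The divider's output (Thévenin) resistance is R_s‖R_g = 424.6 Ω.
Fractional drop under load = R_th/(R_th + R_L) = 424.6 / (424.6 + 6550) = 0.06088.
So the output falls by 6.09 %.

6.09 %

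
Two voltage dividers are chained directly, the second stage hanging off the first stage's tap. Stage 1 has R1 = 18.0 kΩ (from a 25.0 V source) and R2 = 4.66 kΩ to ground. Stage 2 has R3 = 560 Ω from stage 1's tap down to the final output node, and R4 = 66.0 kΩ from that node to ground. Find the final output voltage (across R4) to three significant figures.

Stage 2 presents R3+R4 = 66560 Ω as a load on stage 1's tap.
Stage 1's lower leg becomes R2‖(R3+R4) = 4355 Ω, so V_mid = 25.0 × 4355/22360 = 4.870 V.
Stage 2 is itself unloaded: V_out = V_mid × R4/(R3+R4) = 4.870 × 66000/66560 = 4.83 V.

V_out ≈ 4.83 V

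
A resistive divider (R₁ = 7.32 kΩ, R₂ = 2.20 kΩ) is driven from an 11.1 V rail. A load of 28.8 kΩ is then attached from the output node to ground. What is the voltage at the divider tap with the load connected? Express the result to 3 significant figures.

The load sits in parallel with R₂: R₂‖R_L = (2.20 × 28.8) / (2.20 + 28.8) = 2.044 kΩ.
V_out = 11.1 × 2.044 / (7.32 + 2.044) = 11.1 × 2.044/9.364 = 2.42 V.
(Unloaded it would have been 2.57 V.)

V_out ≈ 2.42 V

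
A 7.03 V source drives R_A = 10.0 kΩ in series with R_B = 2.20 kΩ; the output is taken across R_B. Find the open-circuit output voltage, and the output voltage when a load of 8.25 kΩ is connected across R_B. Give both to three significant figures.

Unloaded: 1.27 V; loaded: 1.04 V

Open-circuit: V = 7.03 × 2.20/(10.0 + 2.20) = 1.27 V.
With the load, R_B becomes R_B‖R_L = 1.737 kΩ, so V = 7.03 × 1.737/11.74 = 1.04 V.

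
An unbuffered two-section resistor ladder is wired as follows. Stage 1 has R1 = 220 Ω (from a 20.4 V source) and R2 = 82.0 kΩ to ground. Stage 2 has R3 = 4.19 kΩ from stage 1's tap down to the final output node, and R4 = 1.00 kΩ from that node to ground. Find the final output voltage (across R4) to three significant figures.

V_out ≈ 3.76 V

Stage 2 presents R3+R4 = 5190 Ω as a load on stage 1's tap.
Stage 1's lower leg becomes R2‖(R3+R4) = 4881 Ω, so V_mid = 20.4 × 4881/5101 = 19.52 V.
Stage 2 is itself unloaded: V_out = V_mid × R4/(R3+R4) = 19.52 × 1000/5190 = 3.76 V.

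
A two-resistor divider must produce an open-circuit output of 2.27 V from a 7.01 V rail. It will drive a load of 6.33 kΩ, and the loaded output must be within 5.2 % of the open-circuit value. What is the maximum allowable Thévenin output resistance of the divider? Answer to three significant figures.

Loading drop = R_th/(R_th + R_L) ≤ 0.0520, so R_th ≤ R_L · ε/(1−ε) = 6.33 kΩ × 0.0520/0.9480 = 347 Ω.
(Any R1, R2 with R2/(R1+R2) = 0.324 and R1‖R2 ≤ 347 Ω will meet the spec.)

R_th ≤ 347 Ω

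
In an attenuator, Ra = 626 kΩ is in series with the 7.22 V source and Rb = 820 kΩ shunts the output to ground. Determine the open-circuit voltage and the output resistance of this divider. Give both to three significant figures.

V_th = 4.09 V, R_th = 355 kΩ

V_th is the open-circuit tap voltage: 7.22 × 820/(626 + 820) = 4.09 V.
With the supply zeroed, Ra and Rb appear in parallel from the tap: R_th = Ra‖Rb = (626 × 820)/1446 = 355 kΩ.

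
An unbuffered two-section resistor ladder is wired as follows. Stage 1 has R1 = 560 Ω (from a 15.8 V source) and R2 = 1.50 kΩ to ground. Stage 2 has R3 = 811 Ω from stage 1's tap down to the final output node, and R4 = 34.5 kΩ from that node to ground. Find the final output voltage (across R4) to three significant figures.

Stage 2 presents R3+R4 = 35310 Ω as a load on stage 1's tap.
Stage 1's lower leg becomes R2‖(R3+R4) = 1439 Ω, so V_mid = 15.8 × 1439/1999 = 11.37 V.
Stage 2 is itself unloaded: V_out = V_mid × R4/(R3+R4) = 11.37 × 34500/35310 = 11.1 V.

V_out ≈ 11.1 V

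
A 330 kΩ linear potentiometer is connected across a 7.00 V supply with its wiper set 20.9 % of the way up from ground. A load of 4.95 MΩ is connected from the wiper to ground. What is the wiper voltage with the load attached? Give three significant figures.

V ≈ 1.45 V

The wiper splits the pot into (1−α)R = 261.0 kΩ above and αR = 68.97 kΩ below.
Lower section ‖ load = 68.02 kΩ.
V_wiper = 7.00 × 68.02/(261.0 + 68.02) = 1.45 V.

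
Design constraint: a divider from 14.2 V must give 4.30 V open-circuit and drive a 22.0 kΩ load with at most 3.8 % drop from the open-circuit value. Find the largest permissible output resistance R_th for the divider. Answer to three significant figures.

Loading drop = R_th/(R_th + R_L) ≤ 0.0380, so R_th ≤ R_L · ε/(1−ε) = 22.0 kΩ × 0.0380/0.9620 = 869 Ω.

R_th ≤ 869 Ω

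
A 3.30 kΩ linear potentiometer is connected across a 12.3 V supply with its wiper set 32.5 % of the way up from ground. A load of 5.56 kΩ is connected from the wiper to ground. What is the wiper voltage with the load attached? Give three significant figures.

The wiper splits the pot into (1−α)R = 2.228 kΩ above and αR = 1.073 kΩ below.
Lower section ‖ load = 0.8991 kΩ.
V_wiper = 12.3 × 0.8991/(2.228 + 0.8991) = 3.54 V.

V ≈ 3.54 V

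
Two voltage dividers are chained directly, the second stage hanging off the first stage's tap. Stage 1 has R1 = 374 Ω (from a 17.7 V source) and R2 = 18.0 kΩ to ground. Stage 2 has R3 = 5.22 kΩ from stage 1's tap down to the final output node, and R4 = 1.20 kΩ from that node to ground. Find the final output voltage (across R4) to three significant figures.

V_out ≈ 3.07 V

Stage 2 presents R3+R4 = 6420 Ω as a load on stage 1's tap.
Stage 1's lower leg becomes R2‖(R3+R4) = 4732 Ω, so V_mid = 17.7 × 4732/5106 = 16.40 V.
Stage 2 is itself unloaded: V_out = V_mid × R4/(R3+R4) = 16.40 × 1200/6420 = 3.07 V.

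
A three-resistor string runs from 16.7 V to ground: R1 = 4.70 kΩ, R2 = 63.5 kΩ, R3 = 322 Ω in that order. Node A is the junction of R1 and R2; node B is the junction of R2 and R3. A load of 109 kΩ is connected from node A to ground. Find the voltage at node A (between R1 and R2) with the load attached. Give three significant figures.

V ≈ 15.0 V

Below node A the series string R2+R3 = 63820 Ω sits in parallel with the 109000 Ω load: 40250 Ω.
V_A = 16.7 × 40250/(4700 + 40250) = 15.0 V.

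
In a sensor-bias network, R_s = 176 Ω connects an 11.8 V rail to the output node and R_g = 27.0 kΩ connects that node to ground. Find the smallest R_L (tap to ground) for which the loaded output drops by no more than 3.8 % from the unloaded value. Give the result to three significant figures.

R_L(min) ≈ 4.43 kΩ

Output resistance R_th = R_s‖R_g = (176 × 27000)/27180 = 174.9 Ω.
The fractional drop is R_th/(R_th + R_L); requiring this ≤ 0.0380 gives R_L ≥ R_th(1/0.0380 − 1) = 174.9 × 25.32 = 4.43 kΩ.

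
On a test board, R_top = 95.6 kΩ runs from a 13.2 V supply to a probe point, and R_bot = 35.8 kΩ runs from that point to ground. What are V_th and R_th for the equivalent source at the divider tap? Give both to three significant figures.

V_th = 3.60 V, R_th = 26.0 kΩ

V_th is the open-circuit tap voltage: 13.2 × 35.8/(95.6 + 35.8) = 3.60 V.
With the supply zeroed, R_top and R_bot appear in parallel from the tap: R_th = R_top‖R_bot = (95.6 × 35.8)/131.4 = 26.0 kΩ.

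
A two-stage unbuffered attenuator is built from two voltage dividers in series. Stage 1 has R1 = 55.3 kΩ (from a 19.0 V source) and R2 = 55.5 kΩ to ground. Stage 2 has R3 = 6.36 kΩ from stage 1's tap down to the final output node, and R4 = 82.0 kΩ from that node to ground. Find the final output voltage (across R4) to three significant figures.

Stage 2 presents R3+R4 = 88.36 kΩ as a load on stage 1's tap.
Stage 1's lower leg becomes R2‖(R3+R4) = 34.09 kΩ, so V_mid = 19.0 × 34.09/89.39 = 7.246 V.
Stage 2 is itself unloaded: V_out = V_mid × R4/(R3+R4) = 7.246 × 82.0/88.36 = 6.72 V.

V_out ≈ 6.72 V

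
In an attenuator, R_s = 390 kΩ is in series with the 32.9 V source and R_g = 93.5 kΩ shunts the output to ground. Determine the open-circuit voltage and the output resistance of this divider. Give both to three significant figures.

V_th = 6.36 V, R_th = 75.4 kΩ

V_th is the open-circuit tap voltage: 32.9 × 93.5/(390 + 93.5) = 6.36 V.
With the supply zeroed, R_s and R_g appear in parallel from the tap: R_th = R_s‖R_g = (390 × 93.5)/483.5 = 75.4 kΩ.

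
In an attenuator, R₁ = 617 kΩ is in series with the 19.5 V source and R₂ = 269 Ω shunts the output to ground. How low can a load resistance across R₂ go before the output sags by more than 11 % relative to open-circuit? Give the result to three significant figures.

R_L(min) ≈ 2.18 kΩ

Output resistance R_th = R₁‖R₂ = (617000 × 269)/617300 = 268.9 Ω.
The fractional drop is R_th/(R_th + R_L); requiring this ≤ 0.110 gives R_L ≥ R_th(1/0.110 − 1) = 268.9 × 8.091 = 2.18 kΩ.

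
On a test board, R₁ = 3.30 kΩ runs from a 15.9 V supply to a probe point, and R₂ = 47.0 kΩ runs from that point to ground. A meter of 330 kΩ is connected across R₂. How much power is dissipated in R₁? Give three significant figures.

P ≈ 0.422 mW

Total resistance from the source is R₁ + (R₂‖R_L) = 44.44 kΩ, so I = 15.9/44.44 kΩ = 0.3578 mA.
P = I²·R₁ = (0.3578 mA)² × 3.30 kΩ = 0.422 mW.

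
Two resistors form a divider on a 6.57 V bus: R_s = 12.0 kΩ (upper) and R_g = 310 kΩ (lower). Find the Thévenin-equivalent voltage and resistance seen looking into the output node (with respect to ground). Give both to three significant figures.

V_th is the open-circuit tap voltage: 6.57 × 310/(12.0 + 310) = 6.33 V.
With the supply zeroed, R_s and R_g appear in parallel from the tap: R_th = R_s‖R_g = (12.0 × 310)/322.0 = 11.6 kΩ.

V_th = 6.33 V, R_th = 11.6 kΩ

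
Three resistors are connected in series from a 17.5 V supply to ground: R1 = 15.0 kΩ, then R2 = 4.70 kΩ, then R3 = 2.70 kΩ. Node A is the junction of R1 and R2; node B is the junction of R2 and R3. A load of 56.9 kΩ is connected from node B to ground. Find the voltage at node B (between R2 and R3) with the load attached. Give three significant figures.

At node B, R3 is in parallel with the load: R3‖R_L = 2.578 kΩ.
Below node A the resistance is R2 + (R3‖R_L) = 7.278 kΩ, so V_A = 17.5 × 7.278/22.28 = 5.717 V.
Then V_B = V_A × (R3‖R_L)/(R2 + R3‖R_L) = 5.717 × 2.578/7.278 = 2.02 V.

V ≈ 2.02 V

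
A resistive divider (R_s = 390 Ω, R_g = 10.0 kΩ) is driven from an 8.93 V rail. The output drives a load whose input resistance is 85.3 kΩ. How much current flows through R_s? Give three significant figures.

R_g‖R_L = 8951 Ω, so the source sees R_s + R_g‖R_L = 9341 Ω.
I = 8.93 V / 9341 Ω = 0.956 mA.

I ≈ 0.956 mA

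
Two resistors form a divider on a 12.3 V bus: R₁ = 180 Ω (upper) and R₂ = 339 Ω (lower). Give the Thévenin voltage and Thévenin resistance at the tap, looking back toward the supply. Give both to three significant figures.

V_th is the open-circuit tap voltage: 12.3 × 339/(180 + 339) = 8.03 V.
With the supply zeroed, R₁ and R₂ appear in parallel from the tap: R_th = R₁‖R₂ = (180 × 339)/519.0 = 118 Ω.

V_th = 8.03 V, R_th = 118 Ω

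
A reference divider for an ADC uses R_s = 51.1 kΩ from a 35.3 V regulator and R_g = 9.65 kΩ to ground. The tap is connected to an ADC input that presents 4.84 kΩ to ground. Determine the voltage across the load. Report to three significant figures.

V_out ≈ 2.09 V

The load sits in parallel with R_g: R_g‖R_L = (9.65 × 4.84) / (9.65 + 4.84) = 3.223 kΩ.
V_out = 35.3 × 3.223 / (51.1 + 3.223) = 35.3 × 3.223/54.32 = 2.09 V.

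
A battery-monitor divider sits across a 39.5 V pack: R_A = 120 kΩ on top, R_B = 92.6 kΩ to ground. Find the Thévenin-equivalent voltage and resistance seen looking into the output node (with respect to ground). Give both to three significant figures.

V_th = 17.2 V, R_th = 52.3 kΩ

V_th is the open-circuit tap voltage: 39.5 × 92.6/(120 + 92.6) = 17.2 V.
With the supply zeroed, R_A and R_B appear in parallel from the tap: R_th = R_A‖R_B = (120 × 92.6)/212.6 = 52.3 kΩ.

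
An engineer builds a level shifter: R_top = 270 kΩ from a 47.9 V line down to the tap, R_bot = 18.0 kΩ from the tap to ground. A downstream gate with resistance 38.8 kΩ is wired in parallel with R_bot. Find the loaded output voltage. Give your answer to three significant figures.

The load sits in parallel with R_bot: R_bot‖R_L = (18.0 × 38.8) / (18.0 + 38.8) = 12.30 kΩ.
V_out = 47.9 × 12.30 / (270 + 12.30) = 47.9 × 12.30/282.3 = 2.09 V.
(Unloaded it would have been 2.99 V.)

V_out ≈ 2.09 V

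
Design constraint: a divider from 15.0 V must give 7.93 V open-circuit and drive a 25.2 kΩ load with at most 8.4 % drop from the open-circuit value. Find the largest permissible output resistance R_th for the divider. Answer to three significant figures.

R_th ≤ 2.31 kΩ

Loading drop = R_th/(R_th + R_L) ≤ 0.0840, so R_th ≤ R_L · ε/(1−ε) = 25.2 kΩ × 0.0840/0.9160 = 2.31 kΩ.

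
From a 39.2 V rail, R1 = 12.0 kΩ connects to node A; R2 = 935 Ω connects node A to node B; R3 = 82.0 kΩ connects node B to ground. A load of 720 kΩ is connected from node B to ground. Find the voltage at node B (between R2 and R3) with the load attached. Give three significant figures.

At node B, R3 is in parallel with the load: R3‖R_L = 73620 Ω.
Below node A the resistance is R2 + (R3‖R_L) = 74550 Ω, so V_A = 39.2 × 74550/86550 = 33.77 V.
Then V_B = V_A × (R3‖R_L)/(R2 + R3‖R_L) = 33.77 × 73620/74550 = 33.3 V.

V ≈ 33.3 V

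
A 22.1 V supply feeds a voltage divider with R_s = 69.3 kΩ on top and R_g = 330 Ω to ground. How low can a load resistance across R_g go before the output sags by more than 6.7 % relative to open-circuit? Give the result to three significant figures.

R_L(min) ≈ 4.57 kΩ

Output resistance R_th = R_s‖R_g = (69300 × 330)/69630 = 328.4 Ω.
The fractional drop is R_th/(R_th + R_L); requiring this ≤ 0.0670 gives R_L ≥ R_th(1/0.0670 − 1) = 328.4 × 13.93 = 4.57 kΩ.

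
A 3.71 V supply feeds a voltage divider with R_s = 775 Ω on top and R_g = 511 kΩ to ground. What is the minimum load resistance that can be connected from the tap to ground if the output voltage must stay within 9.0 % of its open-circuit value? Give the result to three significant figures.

R_L(min) ≈ 7.82 kΩ

Output resistance R_th = R_s‖R_g = (775 × 511000)/511800 = 773.8 Ω.
The fractional drop is R_th/(R_th + R_L); requiring this ≤ 0.0900 gives R_L ≥ R_th(1/0.0900 − 1) = 773.8 × 10.11 = 7.82 kΩ.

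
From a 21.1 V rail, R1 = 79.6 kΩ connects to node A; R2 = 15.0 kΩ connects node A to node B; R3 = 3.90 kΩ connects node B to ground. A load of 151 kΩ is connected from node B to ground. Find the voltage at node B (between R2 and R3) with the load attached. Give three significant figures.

V ≈ 0.815 V

At node B, R3 is in parallel with the load: R3‖R_L = 3.802 kΩ.
Below node A the resistance is R2 + (R3‖R_L) = 18.80 kΩ, so V_A = 21.1 × 18.80/98.40 = 4.032 V.
Then V_B = V_A × (R3‖R_L)/(R2 + R3‖R_L) = 4.032 × 3.802/18.80 = 0.815 V.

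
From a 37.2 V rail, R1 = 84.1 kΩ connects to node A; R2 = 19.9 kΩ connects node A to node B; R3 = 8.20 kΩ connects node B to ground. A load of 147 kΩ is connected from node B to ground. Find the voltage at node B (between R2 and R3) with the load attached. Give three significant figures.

V ≈ 2.59 V

At node B, R3 is in parallel with the load: R3‖R_L = 7.767 kΩ.
Below node A the resistance is R2 + (R3‖R_L) = 27.67 kΩ, so V_A = 37.2 × 27.67/111.8 = 9.208 V.
Then V_B = V_A × (R3‖R_L)/(R2 + R3‖R_L) = 9.208 × 7.767/27.67 = 2.59 V.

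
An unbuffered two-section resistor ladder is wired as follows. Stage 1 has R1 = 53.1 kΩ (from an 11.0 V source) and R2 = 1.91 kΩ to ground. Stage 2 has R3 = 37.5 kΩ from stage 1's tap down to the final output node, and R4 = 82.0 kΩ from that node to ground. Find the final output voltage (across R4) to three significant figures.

Stage 2 presents R3+R4 = 119.5 kΩ as a load on stage 1's tap.
Stage 1's lower leg becomes R2‖(R3+R4) = 1.880 kΩ, so V_mid = 11.0 × 1.880/54.98 = 0.3761 V.
Stage 2 is itself unloaded: V_out = V_mid × R4/(R3+R4) = 0.3761 × 82.0/119.5 = 0.258 V.

V_out ≈ 0.258 V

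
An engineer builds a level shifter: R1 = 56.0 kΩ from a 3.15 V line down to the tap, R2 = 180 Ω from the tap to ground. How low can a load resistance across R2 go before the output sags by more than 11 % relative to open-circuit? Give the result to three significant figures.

Output resistance R_th = R1‖R2 = (56000 × 180)/56180 = 179.4 Ω.
The fractional drop is R_th/(R_th + R_L); requiring this ≤ 0.110 gives R_L ≥ R_th(1/0.110 − 1) = 179.4 × 8.091 = 1.45 kΩ.

R_L(min) ≈ 1.45 kΩ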